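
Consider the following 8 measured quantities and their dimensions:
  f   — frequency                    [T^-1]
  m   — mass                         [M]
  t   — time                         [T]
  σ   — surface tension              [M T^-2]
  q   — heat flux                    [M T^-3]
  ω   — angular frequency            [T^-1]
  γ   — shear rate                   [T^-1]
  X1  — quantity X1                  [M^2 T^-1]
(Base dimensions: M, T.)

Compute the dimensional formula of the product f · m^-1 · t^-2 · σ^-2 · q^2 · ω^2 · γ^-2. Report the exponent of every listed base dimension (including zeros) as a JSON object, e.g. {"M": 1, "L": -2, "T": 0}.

Exponent matrix [M,T] × [f,m,t,σ,q,ω,γ,X1]:
  M: [ 0  1  0  1  1  0  0  2]
  T: [-1  0  1 -2 -3 -1 -1 -1]
  [M]: (1)·0+(-1)·1+(-2)·0+(-2)·1+(2)·1+(2)·0+(-2)·0 = -1
  [T]: (1)·-1+(-1)·0+(-2)·1+(-2)·-2+(2)·-3+(2)·-1+(-2)·-1 = -5
⇒ M^-1 T^-5

{"M": -1, "T": -5}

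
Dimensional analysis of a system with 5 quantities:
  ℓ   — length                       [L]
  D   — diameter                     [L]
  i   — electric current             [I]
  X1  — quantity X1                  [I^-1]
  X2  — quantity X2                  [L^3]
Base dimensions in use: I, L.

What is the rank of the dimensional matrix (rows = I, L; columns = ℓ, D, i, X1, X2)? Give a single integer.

2

Exponent matrix [I,L] × [ℓ,D,i,X1,X2]:
  I: [ 0  0  1 -1  0]
  L: [ 1  1  0  0  3]
Echelon form has 2 nonzero rows (pivots: ℓ,i)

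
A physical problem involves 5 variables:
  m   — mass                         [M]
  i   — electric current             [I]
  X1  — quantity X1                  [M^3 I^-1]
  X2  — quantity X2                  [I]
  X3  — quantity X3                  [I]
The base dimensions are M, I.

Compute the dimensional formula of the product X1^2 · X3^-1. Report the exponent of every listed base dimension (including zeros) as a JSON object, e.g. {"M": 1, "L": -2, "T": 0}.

Write exponents as rows M,I / cols m,i,X1,X2,X3:
  M: [ 1  0  3  0  0]
  I: [ 0  1 -1  1  1]
  [M]: (2)·3+(-1)·0 = 6
  [I]: (2)·-1+(-1)·1 = -3
⇒ M^6 I^-3

{"M": 6, "I": -3}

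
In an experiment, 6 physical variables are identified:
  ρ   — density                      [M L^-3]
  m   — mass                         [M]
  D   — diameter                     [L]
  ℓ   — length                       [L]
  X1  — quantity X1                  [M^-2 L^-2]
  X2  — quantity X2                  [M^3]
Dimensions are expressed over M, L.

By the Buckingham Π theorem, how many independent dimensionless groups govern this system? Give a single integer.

Dimensional matrix (M×L by ρ×m×D×ℓ×X1×X2):
  M: [ 1  1  0  0 -2  3]
  L: [-3  0  1  1 -2  0]
Echelon form has 2 nonzero rows (pivots: ρ,m)
Π count = n − r = 6 − 2 = 4

4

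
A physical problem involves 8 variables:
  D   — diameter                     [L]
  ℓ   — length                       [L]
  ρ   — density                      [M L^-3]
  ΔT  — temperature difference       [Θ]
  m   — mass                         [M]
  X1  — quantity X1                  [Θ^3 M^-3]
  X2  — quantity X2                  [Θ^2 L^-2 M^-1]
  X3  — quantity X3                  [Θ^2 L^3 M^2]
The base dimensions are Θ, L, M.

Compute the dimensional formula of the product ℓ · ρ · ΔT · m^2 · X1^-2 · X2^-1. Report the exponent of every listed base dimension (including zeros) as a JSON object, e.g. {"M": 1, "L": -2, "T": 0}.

{"Θ": -7, "L": 0, "M": 10}

Exponent matrix [Θ,L,M] × [D,ℓ,ρ,ΔT,m,X1,X2,X3]:
  Θ: [ 0  0  0  1  0  3  2  2]
  L: [ 1  1 -3  0  0  0 -2  3]
  M: [ 0  0  1  0  1 -3 -1  2]
  [Θ]: (1)·0+(1)·0+(1)·1+(2)·0+(-2)·3+(-1)·2 = -7
  [L]: (1)·1+(1)·-3+(1)·0+(2)·0+(-2)·0+(-1)·-2 = 0
  [M]: (1)·0+(1)·1+(1)·0+(2)·1+(-2)·-3+(-1)·-1 = 10
⇒ Θ^-7 M^10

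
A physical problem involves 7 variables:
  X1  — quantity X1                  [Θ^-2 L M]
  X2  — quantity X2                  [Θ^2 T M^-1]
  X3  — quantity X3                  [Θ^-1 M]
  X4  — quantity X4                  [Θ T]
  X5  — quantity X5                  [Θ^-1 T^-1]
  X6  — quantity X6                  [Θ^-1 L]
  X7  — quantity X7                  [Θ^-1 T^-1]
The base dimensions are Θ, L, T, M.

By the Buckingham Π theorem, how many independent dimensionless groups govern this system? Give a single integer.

Write exponents as rows Θ,L,T,M / cols X1,X2,X3,X4,X5,X6,X7:
  Θ: [-2  2 -1  1 -1 -1 -1]
  L: [ 1  0  0  0  0  1  0]
  T: [ 0  1  0  1 -1  0 -1]
  M: [ 1 -1  1  0  0  0  0]
RREF → pivots at {X1,X2,X3} ⇒ r = 3
n=7, r=3 ⇒ 4 dimensionless groups

4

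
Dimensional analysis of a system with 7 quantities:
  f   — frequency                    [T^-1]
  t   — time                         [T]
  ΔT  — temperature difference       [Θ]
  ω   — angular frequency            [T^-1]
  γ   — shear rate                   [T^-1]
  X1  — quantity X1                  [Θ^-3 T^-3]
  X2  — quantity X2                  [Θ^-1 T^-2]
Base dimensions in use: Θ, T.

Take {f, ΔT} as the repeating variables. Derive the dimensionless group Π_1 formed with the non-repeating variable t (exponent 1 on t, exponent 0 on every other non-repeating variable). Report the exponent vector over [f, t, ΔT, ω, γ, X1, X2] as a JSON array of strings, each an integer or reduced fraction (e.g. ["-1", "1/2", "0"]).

Dimensional matrix (Θ×T by f×t×ΔT×ω×γ×X1×X2):
  Θ: [ 0  0  1  0  0 -3 -1]
  T: [-1  1  0 -1 -1 -3 -2]
Echelon form has 2 nonzero rows (pivots: f,ΔT)
Pivot set = {f,ΔT}, free = {t,ω,γ,X1,X2}
RREF:
  r0: [   1   -1    0    1    1    3    2]
  r1: [   0    0    1    0    0   -3   -1]
Fix exponent of t at 1, ω at 0, γ at 0, X1 at 0, X2 at 0; solve each RREF row for its pivot's exponent:
  r0: exp(f) + (-1)·1 = 0 ⇒ exp(f) = 1
  r1: exp(ΔT) + (0)·1 = 0 ⇒ exp(ΔT) = 0
Π_1 = f · t

["1", "1", "0", "0", "0", "0", "0"]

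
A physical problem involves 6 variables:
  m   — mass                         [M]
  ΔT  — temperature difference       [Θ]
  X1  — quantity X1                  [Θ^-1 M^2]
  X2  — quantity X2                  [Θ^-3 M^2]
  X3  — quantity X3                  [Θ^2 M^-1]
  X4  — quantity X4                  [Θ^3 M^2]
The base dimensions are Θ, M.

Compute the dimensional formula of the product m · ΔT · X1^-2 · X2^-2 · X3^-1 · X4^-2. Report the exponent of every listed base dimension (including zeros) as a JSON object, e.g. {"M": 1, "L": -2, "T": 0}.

Exponent matrix [Θ,M] × [m,ΔT,X1,X2,X3,X4]:
  Θ: [ 0  1 -1 -3  2  3]
  M: [ 1  0  2  2 -1  2]
  [Θ]: (1)·0+(1)·1+(-2)·-1+(-2)·-3+(-1)·2+(-2)·3 = 1
  [M]: (1)·1+(1)·0+(-2)·2+(-2)·2+(-1)·-1+(-2)·2 = -10
⇒ Θ M^-10

{"Θ": 1, "M": -10}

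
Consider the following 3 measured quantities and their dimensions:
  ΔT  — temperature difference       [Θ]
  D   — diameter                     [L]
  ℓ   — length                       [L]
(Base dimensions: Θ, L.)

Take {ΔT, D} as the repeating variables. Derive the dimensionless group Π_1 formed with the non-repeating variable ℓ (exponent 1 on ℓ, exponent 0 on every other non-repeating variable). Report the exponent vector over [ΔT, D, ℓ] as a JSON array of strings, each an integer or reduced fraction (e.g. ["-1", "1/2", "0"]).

Write exponents as rows Θ,L / cols ΔT,D,ℓ:
  Θ: [ 1  0  0]
  L: [ 0  1  1]
Row reduction gives pivot columns ΔT,D; rank = 2
Pivot set = {ΔT,D}, free = {ℓ}
RREF:
  r0: [   1    0    0]
  r1: [   0    1    1]
Fix exponent of ℓ at 1; solve each RREF row for its pivot's exponent:
  r0: exp(ΔT) + (0)·1 = 0 ⇒ exp(ΔT) = 0
  r1: exp(D) + (1)·1 = 0 ⇒ exp(D) = -1
Π_1 = D^-1 · ℓ

["0", "-1", "1"]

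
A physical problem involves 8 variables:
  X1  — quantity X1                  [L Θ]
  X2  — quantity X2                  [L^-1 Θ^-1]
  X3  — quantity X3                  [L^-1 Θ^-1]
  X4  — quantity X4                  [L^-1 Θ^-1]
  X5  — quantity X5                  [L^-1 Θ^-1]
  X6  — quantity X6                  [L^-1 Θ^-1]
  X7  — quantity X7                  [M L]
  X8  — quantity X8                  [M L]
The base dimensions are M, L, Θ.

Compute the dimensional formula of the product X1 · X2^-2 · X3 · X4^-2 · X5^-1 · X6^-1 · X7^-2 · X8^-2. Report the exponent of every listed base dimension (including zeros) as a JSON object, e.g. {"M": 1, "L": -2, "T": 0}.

{"M": -4, "L": 2, "Θ": 6}

Dimensional matrix (M×L×Θ by X1×X2×X3×X4×X5×X6×X7×X8):
  M: [ 0  0  0  0  0  0  1  1]
  L: [ 1 -1 -1 -1 -1 -1  1  1]
  Θ: [ 1 -1 -1 -1 -1 -1  0  0]
  [M]: (1)·0+(-2)·0+(1)·0+(-2)·0+(-1)·0+(-1)·0+(-2)·1+(-2)·1 = -4
  [L]: (1)·1+(-2)·-1+(1)·-1+(-2)·-1+(-1)·-1+(-1)·-1+(-2)·1+(-2)·1 = 2
  [Θ]: (1)·1+(-2)·-1+(1)·-1+(-2)·-1+(-1)·-1+(-1)·-1+(-2)·0+(-2)·0 = 6
⇒ M^-4 L^2 Θ^6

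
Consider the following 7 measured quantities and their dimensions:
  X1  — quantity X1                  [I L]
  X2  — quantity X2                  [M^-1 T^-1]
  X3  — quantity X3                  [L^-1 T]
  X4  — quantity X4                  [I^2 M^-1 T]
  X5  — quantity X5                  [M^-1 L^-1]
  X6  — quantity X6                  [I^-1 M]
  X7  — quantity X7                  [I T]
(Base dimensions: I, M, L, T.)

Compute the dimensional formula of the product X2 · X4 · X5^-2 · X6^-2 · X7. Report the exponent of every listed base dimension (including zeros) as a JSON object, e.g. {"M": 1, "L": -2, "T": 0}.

Exponent matrix [I,M,L,T] × [X1,X2,X3,X4,X5,X6,X7]:
  I: [ 1  0  0  2  0 -1  1]
  M: [ 0 -1  0 -1 -1  1  0]
  L: [ 1  0 -1  0 -1  0  0]
  T: [ 0 -1  1  1  0  0  1]
  [I]: (1)·0+(1)·2+(-2)·0+(-2)·-1+(1)·1 = 5
  [M]: (1)·-1+(1)·-1+(-2)·-1+(-2)·1+(1)·0 = -2
  [L]: (1)·0+(1)·0+(-2)·-1+(-2)·0+(1)·0 = 2
  [T]: (1)·-1+(1)·1+(-2)·0+(-2)·0+(1)·1 = 1
⇒ I^5 M^-2 L^2 T

{"I": 5, "M": -2, "L": 2, "T": 1}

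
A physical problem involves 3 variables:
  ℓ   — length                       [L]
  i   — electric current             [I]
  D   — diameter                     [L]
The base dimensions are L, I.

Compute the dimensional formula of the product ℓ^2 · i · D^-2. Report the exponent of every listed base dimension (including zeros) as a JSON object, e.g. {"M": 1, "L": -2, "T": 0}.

Exponent matrix [L,I] × [ℓ,i,D]:
  L: [ 1  0  1]
  I: [ 0  1  0]
  [L]: (2)·1+(1)·0+(-2)·1 = 0
  [I]: (2)·0+(1)·1+(-2)·0 = 1
⇒ I

{"L": 0, "I": 1}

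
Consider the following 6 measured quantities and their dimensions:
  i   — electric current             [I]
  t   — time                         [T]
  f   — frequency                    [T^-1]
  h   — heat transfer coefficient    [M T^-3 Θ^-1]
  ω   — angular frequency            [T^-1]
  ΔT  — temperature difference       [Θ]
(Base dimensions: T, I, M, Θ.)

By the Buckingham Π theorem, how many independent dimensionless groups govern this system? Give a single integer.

Dimensional matrix (T×I×M×Θ by i×t×f×h×ω×ΔT):
  T: [ 0  1 -1 -3 -1  0]
  I: [ 1  0  0  0  0  0]
  M: [ 0  0  0  1  0  0]
  Θ: [ 0  0  0 -1  0  1]
RREF → pivots at {i,t,h,ΔT} ⇒ r = 4
Π count = n − r = 6 − 4 = 2

2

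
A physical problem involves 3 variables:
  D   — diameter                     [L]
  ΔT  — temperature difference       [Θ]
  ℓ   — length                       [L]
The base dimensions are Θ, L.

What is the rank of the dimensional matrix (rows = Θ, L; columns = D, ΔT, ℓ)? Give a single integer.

2

Write exponents as rows Θ,L / cols D,ΔT,ℓ:
  Θ: [ 0  1  0]
  L: [ 1  0  1]
RREF → pivots at {D,ΔT} ⇒ r = 2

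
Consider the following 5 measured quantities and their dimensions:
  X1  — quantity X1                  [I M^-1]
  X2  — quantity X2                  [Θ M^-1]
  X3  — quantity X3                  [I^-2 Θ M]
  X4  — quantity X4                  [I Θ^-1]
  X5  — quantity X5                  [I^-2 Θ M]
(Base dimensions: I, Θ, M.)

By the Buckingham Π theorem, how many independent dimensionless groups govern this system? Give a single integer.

3

Exponent matrix [I,Θ,M] × [X1,X2,X3,X4,X5]:
  I: [ 1  0 -2  1 -2]
  Θ: [ 0  1  1 -1  1]
  M: [-1 -1  1  0  1]
Echelon form has 2 nonzero rows (pivots: X1,X2)
Π count = n − r = 5 − 2 = 3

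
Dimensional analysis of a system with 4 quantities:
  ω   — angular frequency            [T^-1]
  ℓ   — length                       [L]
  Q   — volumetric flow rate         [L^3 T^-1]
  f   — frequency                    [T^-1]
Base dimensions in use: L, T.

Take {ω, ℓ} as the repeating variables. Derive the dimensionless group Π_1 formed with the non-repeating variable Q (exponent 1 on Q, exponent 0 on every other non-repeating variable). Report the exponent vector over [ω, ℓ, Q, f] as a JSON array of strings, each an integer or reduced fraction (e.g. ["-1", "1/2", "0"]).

["-1", "-3", "1", "0"]

Dimensional matrix (L×T by ω×ℓ×Q×f):
  L: [ 0  1  3  0]
  T: [-1  0 -1 -1]
RREF → pivots at {ω,ℓ} ⇒ r = 2
Pivot set = {ω,ℓ}, free = {Q,f}
RREF:
  r0: [   1    0    1    1]
  r1: [   0    1    3    0]
Fix exponent of Q at 1, f at 0; solve each RREF row for its pivot's exponent:
  r0: exp(ω) + (1)·1 = 0 ⇒ exp(ω) = -1
  r1: exp(ℓ) + (3)·1 = 0 ⇒ exp(ℓ) = -3
Π_1 = ω^-1 · ℓ^-3 · Q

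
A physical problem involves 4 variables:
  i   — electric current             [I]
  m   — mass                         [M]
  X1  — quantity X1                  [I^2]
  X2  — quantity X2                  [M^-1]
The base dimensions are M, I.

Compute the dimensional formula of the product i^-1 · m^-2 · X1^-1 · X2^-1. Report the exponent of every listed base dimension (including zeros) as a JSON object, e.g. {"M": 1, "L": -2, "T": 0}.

Dimensional matrix (M×I by i×m×X1×X2):
  M: [ 0  1  0 -1]
  I: [ 1  0  2  0]
  [M]: (-1)·0+(-2)·1+(-1)·0+(-1)·-1 = -1
  [I]: (-1)·1+(-2)·0+(-1)·2+(-1)·0 = -3
⇒ M^-1 I^-3

{"M": -1, "I": -3}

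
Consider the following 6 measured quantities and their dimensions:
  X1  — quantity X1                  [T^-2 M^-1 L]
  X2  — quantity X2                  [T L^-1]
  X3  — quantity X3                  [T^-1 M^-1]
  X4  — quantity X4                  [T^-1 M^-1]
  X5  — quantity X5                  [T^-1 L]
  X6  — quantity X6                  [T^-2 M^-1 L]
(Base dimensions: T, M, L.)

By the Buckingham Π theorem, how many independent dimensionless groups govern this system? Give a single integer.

Exponent matrix [T,M,L] × [X1,X2,X3,X4,X5,X6]:
  T: [-2  1 -1 -1 -1 -2]
  M: [-1  0 -1 -1  0 -1]
  L: [ 1 -1  0  0  1  1]
RREF → pivots at {X1,X2} ⇒ r = 2
Π count = n − r = 6 − 2 = 4

4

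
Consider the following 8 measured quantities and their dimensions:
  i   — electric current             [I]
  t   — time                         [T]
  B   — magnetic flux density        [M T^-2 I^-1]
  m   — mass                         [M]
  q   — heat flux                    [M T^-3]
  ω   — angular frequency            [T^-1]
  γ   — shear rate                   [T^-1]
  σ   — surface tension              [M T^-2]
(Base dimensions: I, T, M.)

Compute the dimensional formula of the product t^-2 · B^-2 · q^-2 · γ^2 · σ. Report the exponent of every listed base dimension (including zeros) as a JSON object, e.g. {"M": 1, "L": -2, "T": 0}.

Dimensional matrix (I×T×M by i×t×B×m×q×ω×γ×σ):
  I: [ 1  0 -1  0  0  0  0  0]
  T: [ 0  1 -2  0 -3 -1 -1 -2]
  M: [ 0  0  1  1  1  0  0  1]
  [I]: (-2)·0+(-2)·-1+(-2)·0+(2)·0+(1)·0 = 2
  [T]: (-2)·1+(-2)·-2+(-2)·-3+(2)·-1+(1)·-2 = 4
  [M]: (-2)·0+(-2)·1+(-2)·1+(2)·0+(1)·1 = -3
⇒ I^2 T^4 M^-3

{"I": 2, "T": 4, "M": -3}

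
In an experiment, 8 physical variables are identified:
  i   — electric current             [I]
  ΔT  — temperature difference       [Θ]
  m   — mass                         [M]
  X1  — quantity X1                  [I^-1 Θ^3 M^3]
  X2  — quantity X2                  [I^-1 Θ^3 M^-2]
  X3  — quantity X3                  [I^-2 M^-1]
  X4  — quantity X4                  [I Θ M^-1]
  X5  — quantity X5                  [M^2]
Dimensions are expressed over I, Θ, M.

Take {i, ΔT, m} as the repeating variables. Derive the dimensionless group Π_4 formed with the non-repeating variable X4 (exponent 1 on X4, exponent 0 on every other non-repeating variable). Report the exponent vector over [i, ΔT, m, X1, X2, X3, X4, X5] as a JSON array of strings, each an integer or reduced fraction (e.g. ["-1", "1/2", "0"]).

["-1", "-1", "1", "0", "0", "0", "1", "0"]

Write exponents as rows I,Θ,M / cols i,ΔT,m,X1,X2,X3,X4,X5:
  I: [ 1  0  0 -1 -1 -2  1  0]
  Θ: [ 0  1  0  3  3  0  1  0]
  M: [ 0  0  1  3 -2 -1 -1  2]
Echelon form has 3 nonzero rows (pivots: i,ΔT,m)
Pivot set = {i,ΔT,m}, free = {X1,X2,X3,X4,X5}
RREF:
  r0: [   1    0    0   -1   -1   -2    1    0]
  r1: [   0    1    0    3    3    0    1    0]
  r2: [   0    0    1    3   -2   -1   -1    2]
Fix exponent of X4 at 1, X1 at 0, X2 at 0, X3 at 0, X5 at 0; solve each RREF row for its pivot's exponent:
  r0: exp(i) + (1)·1 = 0 ⇒ exp(i) = -1
  r1: exp(ΔT) + (1)·1 = 0 ⇒ exp(ΔT) = -1
  r2: exp(m) + (-1)·1 = 0 ⇒ exp(m) = 1
Π_4 = i^-1 · ΔT^-1 · m · X4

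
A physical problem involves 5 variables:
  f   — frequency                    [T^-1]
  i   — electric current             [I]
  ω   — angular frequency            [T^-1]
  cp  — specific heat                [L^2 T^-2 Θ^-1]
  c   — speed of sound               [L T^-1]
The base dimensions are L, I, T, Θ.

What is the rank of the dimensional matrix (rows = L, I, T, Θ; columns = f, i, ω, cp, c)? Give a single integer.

Write exponents as rows L,I,T,Θ / cols f,i,ω,cp,c:
  L: [ 0  0  0  2  1]
  I: [ 0  1  0  0  0]
  T: [-1  0 -1 -2 -1]
  Θ: [ 0  0  0 -1  0]
RREF → pivots at {f,i,cp,c} ⇒ r = 4

4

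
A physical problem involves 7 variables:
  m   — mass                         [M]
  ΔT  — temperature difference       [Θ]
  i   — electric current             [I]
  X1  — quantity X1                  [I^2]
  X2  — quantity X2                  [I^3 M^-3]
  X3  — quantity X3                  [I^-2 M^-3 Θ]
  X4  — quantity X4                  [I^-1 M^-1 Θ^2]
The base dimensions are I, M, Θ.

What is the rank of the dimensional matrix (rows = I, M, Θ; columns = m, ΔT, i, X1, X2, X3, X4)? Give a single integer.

Exponent matrix [I,M,Θ] × [m,ΔT,i,X1,X2,X3,X4]:
  I: [ 0  0  1  2  3 -2 -1]
  M: [ 1  0  0  0 -3 -3 -1]
  Θ: [ 0  1  0  0  0  1  2]
Row reduction gives pivot columns m,ΔT,i; rank = 3

3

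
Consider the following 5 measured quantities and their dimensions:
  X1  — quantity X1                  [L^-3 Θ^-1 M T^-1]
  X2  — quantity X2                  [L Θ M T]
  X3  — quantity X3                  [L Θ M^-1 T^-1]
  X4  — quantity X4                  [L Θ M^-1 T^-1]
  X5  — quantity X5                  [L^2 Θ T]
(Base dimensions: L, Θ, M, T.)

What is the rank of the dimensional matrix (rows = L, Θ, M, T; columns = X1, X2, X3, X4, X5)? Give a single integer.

3

Exponent matrix [L,Θ,M,T] × [X1,X2,X3,X4,X5]:
  L: [-3  1  1  1  2]
  Θ: [-1  1  1  1  1]
  M: [ 1  1 -1 -1  0]
  T: [-1  1 -1 -1  1]
RREF → pivots at {X1,X2,X3} ⇒ r = 3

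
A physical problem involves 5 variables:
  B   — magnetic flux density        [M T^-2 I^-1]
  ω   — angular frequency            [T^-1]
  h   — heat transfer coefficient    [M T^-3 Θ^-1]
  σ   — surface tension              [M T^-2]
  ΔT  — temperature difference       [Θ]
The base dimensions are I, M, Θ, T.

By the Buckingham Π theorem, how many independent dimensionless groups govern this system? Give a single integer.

1

Exponent matrix [I,M,Θ,T] × [B,ω,h,σ,ΔT]:
  I: [-1  0  0  0  0]
  M: [ 1  0  1  1  0]
  Θ: [ 0  0 -1  0  1]
  T: [-2 -1 -3 -2  0]
Row reduction gives pivot columns B,ω,h,σ; rank = 4
n=5, r=4 ⇒ 1 dimensionless group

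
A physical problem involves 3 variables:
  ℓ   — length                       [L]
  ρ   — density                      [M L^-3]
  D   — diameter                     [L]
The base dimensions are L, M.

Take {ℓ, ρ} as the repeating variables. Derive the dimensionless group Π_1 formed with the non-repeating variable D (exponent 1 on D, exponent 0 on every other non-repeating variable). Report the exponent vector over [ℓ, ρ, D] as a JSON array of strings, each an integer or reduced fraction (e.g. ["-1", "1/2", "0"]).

["-1", "0", "1"]

Exponent matrix [L,M] × [ℓ,ρ,D]:
  L: [ 1 -3  1]
  M: [ 0  1  0]
Row reduction gives pivot columns ℓ,ρ; rank = 2
Repeat: ℓ,ρ; free: D
RREF:
  r0: [   1    0    1]
  r1: [   0    1    0]
Fix exponent of D at 1; solve each RREF row for its pivot's exponent:
  r0: exp(ℓ) + (1)·1 = 0 ⇒ exp(ℓ) = -1
  r1: exp(ρ) + (0)·1 = 0 ⇒ exp(ρ) = 0
Π_1 = ℓ^-1 · D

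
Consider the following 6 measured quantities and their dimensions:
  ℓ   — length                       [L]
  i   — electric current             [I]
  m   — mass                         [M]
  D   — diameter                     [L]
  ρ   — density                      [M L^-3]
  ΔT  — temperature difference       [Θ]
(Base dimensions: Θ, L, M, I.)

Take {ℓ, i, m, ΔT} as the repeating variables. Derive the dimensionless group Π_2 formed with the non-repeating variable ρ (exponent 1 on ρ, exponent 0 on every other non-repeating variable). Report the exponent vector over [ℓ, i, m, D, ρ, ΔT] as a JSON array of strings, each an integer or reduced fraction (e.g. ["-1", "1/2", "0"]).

Exponent matrix [Θ,L,M,I] × [ℓ,i,m,D,ρ,ΔT]:
  Θ: [ 0  0  0  0  0  1]
  L: [ 1  0  0  1 -3  0]
  M: [ 0  0  1  0  1  0]
  I: [ 0  1  0  0  0  0]
Row reduction gives pivot columns ℓ,i,m,ΔT; rank = 4
Repeat: ℓ,i,m,ΔT; free: D,ρ
RREF:
  r0: [   1    0    0    1   -3    0]
  r1: [   0    1    0    0    0    0]
  r2: [   0    0    1    0    1    0]
  r3: [   0    0    0    0    0    1]
Fix exponent of ρ at 1, D at 0; solve each RREF row for its pivot's exponent:
  r0: exp(ℓ) + (-3)·1 = 0 ⇒ exp(ℓ) = 3
  r1: exp(i) + (0)·1 = 0 ⇒ exp(i) = 0
  r2: exp(m) + (1)·1 = 0 ⇒ exp(m) = -1
  r3: exp(ΔT) + (0)·1 = 0 ⇒ exp(ΔT) = 0
Π_2 = ℓ^3 · m^-1 · ρ

["3", "0", "-1", "0", "1", "0"]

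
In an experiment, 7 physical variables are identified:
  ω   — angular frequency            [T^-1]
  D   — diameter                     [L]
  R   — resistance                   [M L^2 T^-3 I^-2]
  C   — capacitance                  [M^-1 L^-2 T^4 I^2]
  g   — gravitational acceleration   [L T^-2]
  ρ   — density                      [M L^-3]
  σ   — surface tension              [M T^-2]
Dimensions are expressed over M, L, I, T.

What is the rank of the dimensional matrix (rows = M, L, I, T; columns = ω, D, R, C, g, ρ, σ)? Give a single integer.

4

Exponent matrix [M,L,I,T] × [ω,D,R,C,g,ρ,σ]:
  M: [ 0  0  1 -1  0  1  1]
  L: [ 0  1  2 -2  1 -3  0]
  I: [ 0  0 -2  2  0  0  0]
  T: [-1  0 -3  4 -2  0 -2]
Row reduction gives pivot columns ω,D,R,ρ; rank = 4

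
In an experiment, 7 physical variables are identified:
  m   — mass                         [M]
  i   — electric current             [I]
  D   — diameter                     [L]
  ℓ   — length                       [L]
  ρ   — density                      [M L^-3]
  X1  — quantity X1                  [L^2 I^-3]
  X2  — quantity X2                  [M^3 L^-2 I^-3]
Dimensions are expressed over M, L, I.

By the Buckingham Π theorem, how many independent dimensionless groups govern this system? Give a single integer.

Exponent matrix [M,L,I] × [m,i,D,ℓ,ρ,X1,X2]:
  M: [ 1  0  0  0  1  0  3]
  L: [ 0  0  1  1 -3  2 -2]
  I: [ 0  1  0  0  0 -3 -3]
RREF → pivots at {m,i,D} ⇒ r = 3
n=7, r=3 ⇒ 4 dimensionless groups

4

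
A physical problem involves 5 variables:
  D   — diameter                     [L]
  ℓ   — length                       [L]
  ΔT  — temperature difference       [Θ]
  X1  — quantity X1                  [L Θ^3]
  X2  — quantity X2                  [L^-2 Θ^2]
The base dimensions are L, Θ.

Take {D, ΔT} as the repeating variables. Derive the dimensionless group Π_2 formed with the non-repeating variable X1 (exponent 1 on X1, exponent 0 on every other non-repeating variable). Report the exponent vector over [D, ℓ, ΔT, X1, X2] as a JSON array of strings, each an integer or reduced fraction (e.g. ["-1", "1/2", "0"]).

["-1", "0", "-3", "1", "0"]

Write exponents as rows L,Θ / cols D,ℓ,ΔT,X1,X2:
  L: [ 1  1  0  1 -2]
  Θ: [ 0  0  1  3  2]
Echelon form has 2 nonzero rows (pivots: D,ΔT)
Repeat: D,ΔT; free: ℓ,X1,X2
RREF:
  r0: [   1    1    0    1   -2]
  r1: [   0    0    1    3    2]
Fix exponent of X1 at 1, ℓ at 0, X2 at 0; solve each RREF row for its pivot's exponent:
  r0: exp(D) + (1)·1 = 0 ⇒ exp(D) = -1
  r1: exp(ΔT) + (3)·1 = 0 ⇒ exp(ΔT) = -3
Π_2 = D^-1 · ΔT^-3 · X1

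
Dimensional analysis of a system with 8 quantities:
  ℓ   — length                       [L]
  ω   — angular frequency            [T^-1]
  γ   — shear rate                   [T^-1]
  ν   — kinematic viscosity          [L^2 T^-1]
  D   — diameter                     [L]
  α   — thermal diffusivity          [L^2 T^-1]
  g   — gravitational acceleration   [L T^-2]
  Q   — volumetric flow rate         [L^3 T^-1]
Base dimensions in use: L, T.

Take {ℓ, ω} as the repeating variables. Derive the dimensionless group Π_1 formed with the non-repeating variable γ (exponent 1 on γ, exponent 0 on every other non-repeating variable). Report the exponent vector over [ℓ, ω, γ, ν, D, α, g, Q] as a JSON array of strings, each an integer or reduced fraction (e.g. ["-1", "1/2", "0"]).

Write exponents as rows L,T / cols ℓ,ω,γ,ν,D,α,g,Q:
  L: [ 1  0  0  2  1  2  1  3]
  T: [ 0 -1 -1 -1  0 -1 -2 -1]
RREF → pivots at {ℓ,ω} ⇒ r = 2
Pivot set = {ℓ,ω}, free = {γ,ν,D,α,g,Q}
RREF:
  r0: [   1    0    0    2    1    2    1    3]
  r1: [   0    1    1    1    0    1    2    1]
Fix exponent of γ at 1, ν at 0, D at 0, α at 0, g at 0, Q at 0; solve each RREF row for its pivot's exponent:
  r0: exp(ℓ) + (0)·1 = 0 ⇒ exp(ℓ) = 0
  r1: exp(ω) + (1)·1 = 0 ⇒ exp(ω) = -1
Π_1 = ω^-1 · γ

["0", "-1", "1", "0", "0", "0", "0", "0"]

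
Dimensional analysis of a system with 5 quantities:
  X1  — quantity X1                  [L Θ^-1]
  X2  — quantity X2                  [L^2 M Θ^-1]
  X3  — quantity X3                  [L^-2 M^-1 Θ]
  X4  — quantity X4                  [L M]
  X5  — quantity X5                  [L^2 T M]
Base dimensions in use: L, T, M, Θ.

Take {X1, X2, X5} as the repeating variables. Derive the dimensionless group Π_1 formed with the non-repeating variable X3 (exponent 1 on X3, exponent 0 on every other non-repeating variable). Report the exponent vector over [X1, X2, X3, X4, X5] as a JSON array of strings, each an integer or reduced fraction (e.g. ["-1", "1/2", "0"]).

["0", "1", "1", "0", "0"]

Dimensional matrix (L×T×M×Θ by X1×X2×X3×X4×X5):
  L: [ 1  2 -2  1  2]
  T: [ 0  0  0  0  1]
  M: [ 0  1 -1  1  1]
  Θ: [-1 -1  1  0  0]
Row reduction gives pivot columns X1,X2,X5; rank = 3
Pivot set = {X1,X2,X5}, free = {X3,X4}
RREF:
  r0: [   1    0    0   -1    0]
  r1: [   0    1   -1    1    0]
  r2: [   0    0    0    0    1]
  r3: [   0    0    0    0    0]
Fix exponent of X3 at 1, X4 at 0; solve each RREF row for its pivot's exponent:
  r0: exp(X1) + (0)·1 = 0 ⇒ exp(X1) = 0
  r1: exp(X2) + (-1)·1 = 0 ⇒ exp(X2) = 1
  r2: exp(X5) + (0)·1 = 0 ⇒ exp(X5) = 0
Π_1 = X2 · X3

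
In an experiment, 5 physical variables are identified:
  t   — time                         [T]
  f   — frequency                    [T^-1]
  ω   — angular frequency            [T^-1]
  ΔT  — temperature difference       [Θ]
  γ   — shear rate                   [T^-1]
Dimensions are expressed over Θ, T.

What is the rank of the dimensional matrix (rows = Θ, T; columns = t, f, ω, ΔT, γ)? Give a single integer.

2

Dimensional matrix (Θ×T by t×f×ω×ΔT×γ):
  Θ: [ 0  0  0  1  0]
  T: [ 1 -1 -1  0 -1]
RREF → pivots at {t,ΔT} ⇒ r = 2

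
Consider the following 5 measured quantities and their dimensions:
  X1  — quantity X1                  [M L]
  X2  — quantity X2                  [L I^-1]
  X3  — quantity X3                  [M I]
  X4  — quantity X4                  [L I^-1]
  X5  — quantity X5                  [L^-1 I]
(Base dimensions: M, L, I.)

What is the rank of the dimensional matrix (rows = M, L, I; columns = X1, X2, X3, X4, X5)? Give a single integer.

2

Write exponents as rows M,L,I / cols X1,X2,X3,X4,X5:
  M: [ 1  0  1  0  0]
  L: [ 1  1  0  1 -1]
  I: [ 0 -1  1 -1  1]
RREF → pivots at {X1,X2} ⇒ r = 2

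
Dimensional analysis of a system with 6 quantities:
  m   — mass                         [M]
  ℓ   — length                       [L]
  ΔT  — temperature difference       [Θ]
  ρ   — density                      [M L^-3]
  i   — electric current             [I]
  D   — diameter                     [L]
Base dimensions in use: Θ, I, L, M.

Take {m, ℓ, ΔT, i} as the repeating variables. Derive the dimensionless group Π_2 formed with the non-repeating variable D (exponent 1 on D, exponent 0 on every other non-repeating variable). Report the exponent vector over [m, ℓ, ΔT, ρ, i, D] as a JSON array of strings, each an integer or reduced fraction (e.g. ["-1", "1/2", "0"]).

["0", "-1", "0", "0", "0", "1"]

Dimensional matrix (Θ×I×L×M by m×ℓ×ΔT×ρ×i×D):
  Θ: [ 0  0  1  0  0  0]
  I: [ 0  0  0  0  1  0]
  L: [ 0  1  0 -3  0  1]
  M: [ 1  0  0  1  0  0]
Row reduction gives pivot columns m,ℓ,ΔT,i; rank = 4
Pivot set = {m,ℓ,ΔT,i}, free = {ρ,D}
RREF:
  r0: [   1    0    0    1    0    0]
  r1: [   0    1    0   -3    0    1]
  r2: [   0    0    1    0    0    0]
  r3: [   0    0    0    0    1    0]
Fix exponent of D at 1, ρ at 0; solve each RREF row for its pivot's exponent:
  r0: exp(m) + (0)·1 = 0 ⇒ exp(m) = 0
  r1: exp(ℓ) + (1)·1 = 0 ⇒ exp(ℓ) = -1
  r2: exp(ΔT) + (0)·1 = 0 ⇒ exp(ΔT) = 0
  r3: exp(i) + (0)·1 = 0 ⇒ exp(i) = 0
Π_2 = ℓ^-1 · D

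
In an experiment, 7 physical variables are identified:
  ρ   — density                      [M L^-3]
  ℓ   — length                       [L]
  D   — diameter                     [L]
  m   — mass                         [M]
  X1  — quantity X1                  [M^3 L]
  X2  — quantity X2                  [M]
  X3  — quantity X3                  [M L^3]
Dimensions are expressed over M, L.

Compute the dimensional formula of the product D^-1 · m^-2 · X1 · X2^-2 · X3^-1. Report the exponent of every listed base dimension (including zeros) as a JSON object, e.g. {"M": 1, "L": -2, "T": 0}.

{"M": -2, "L": -3}

Dimensional matrix (M×L by ρ×ℓ×D×m×X1×X2×X3):
  M: [ 1  0  0  1  3  1  1]
  L: [-3  1  1  0  1  0  3]
  [M]: (-1)·0+(-2)·1+(1)·3+(-2)·1+(-1)·1 = -2
  [L]: (-1)·1+(-2)·0+(1)·1+(-2)·0+(-1)·3 = -3
⇒ M^-2 L^-3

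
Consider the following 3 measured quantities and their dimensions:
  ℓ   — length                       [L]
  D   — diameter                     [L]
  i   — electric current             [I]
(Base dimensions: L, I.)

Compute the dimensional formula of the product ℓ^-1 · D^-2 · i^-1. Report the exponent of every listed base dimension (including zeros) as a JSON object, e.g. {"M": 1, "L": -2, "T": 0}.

Exponent matrix [L,I] × [ℓ,D,i]:
  L: [ 1  1  0]
  I: [ 0  0  1]
  [L]: (-1)·1+(-2)·1+(-1)·0 = -3
  [I]: (-1)·0+(-2)·0+(-1)·1 = -1
⇒ L^-3 I^-1

{"L": -3, "I": -1}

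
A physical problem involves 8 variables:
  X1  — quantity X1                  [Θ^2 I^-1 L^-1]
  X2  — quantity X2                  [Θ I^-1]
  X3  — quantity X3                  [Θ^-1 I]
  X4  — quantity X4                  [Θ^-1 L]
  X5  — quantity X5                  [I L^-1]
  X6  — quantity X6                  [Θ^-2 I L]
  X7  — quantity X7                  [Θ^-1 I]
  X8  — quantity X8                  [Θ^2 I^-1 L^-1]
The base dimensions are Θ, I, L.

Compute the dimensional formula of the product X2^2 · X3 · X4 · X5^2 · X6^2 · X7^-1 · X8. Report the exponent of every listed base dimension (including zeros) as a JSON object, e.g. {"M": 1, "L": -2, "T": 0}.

{"Θ": -1, "I": 1, "L": 0}

Exponent matrix [Θ,I,L] × [X1,X2,X3,X4,X5,X6,X7,X8]:
  Θ: [ 2  1 -1 -1  0 -2 -1  2]
  I: [-1 -1  1  0  1  1  1 -1]
  L: [-1  0  0  1 -1  1  0 -1]
  [Θ]: (2)·1+(1)·-1+(1)·-1+(2)·0+(2)·-2+(-1)·-1+(1)·2 = -1
  [I]: (2)·-1+(1)·1+(1)·0+(2)·1+(2)·1+(-1)·1+(1)·-1 = 1
  [L]: (2)·0+(1)·0+(1)·1+(2)·-1+(2)·1+(-1)·0+(1)·-1 = 0
⇒ Θ^-1 I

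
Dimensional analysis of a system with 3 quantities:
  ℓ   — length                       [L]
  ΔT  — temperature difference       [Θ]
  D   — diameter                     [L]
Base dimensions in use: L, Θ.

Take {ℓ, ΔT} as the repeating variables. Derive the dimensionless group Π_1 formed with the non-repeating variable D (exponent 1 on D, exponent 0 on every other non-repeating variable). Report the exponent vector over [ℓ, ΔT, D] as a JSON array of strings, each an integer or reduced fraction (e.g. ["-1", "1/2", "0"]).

Exponent matrix [L,Θ] × [ℓ,ΔT,D]:
  L: [ 1  0  1]
  Θ: [ 0  1  0]
Echelon form has 2 nonzero rows (pivots: ℓ,ΔT)
Pivot set = {ℓ,ΔT}, free = {D}
RREF:
  r0: [   1    0    1]
  r1: [   0    1    0]
Fix exponent of D at 1; solve each RREF row for its pivot's exponent:
  r0: exp(ℓ) + (1)·1 = 0 ⇒ exp(ℓ) = -1
  r1: exp(ΔT) + (0)·1 = 0 ⇒ exp(ΔT) = 0
Π_1 = ℓ^-1 · D

["-1", "0", "1"]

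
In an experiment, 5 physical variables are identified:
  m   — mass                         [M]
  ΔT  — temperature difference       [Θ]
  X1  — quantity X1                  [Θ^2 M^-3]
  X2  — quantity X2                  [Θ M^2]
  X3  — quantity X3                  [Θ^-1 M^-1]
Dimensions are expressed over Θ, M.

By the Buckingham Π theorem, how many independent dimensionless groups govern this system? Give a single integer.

Write exponents as rows Θ,M / cols m,ΔT,X1,X2,X3:
  Θ: [ 0  1  2  1 -1]
  M: [ 1  0 -3  2 -1]
Row reduction gives pivot columns m,ΔT; rank = 2
Π count = n − r = 5 − 2 = 3

3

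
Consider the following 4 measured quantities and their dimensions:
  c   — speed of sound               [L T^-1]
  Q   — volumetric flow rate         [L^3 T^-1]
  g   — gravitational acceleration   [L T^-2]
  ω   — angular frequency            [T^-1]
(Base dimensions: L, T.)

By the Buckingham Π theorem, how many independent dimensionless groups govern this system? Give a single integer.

Exponent matrix [L,T] × [c,Q,g,ω]:
  L: [ 1  3  1  0]
  T: [-1 -1 -2 -1]
Row reduction gives pivot columns c,Q; rank = 2
Π count = n − r = 4 − 2 = 2

2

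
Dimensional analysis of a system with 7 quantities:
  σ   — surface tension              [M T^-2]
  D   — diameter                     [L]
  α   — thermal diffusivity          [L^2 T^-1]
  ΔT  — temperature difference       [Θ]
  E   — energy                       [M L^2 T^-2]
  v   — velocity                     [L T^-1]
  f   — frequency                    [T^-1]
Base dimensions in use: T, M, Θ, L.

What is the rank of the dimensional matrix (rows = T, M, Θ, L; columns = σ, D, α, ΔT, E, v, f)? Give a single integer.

4

Dimensional matrix (T×M×Θ×L by σ×D×α×ΔT×E×v×f):
  T: [-2  0 -1  0 -2 -1 -1]
  M: [ 1  0  0  0  1  0  0]
  Θ: [ 0  0  0  1  0  0  0]
  L: [ 0  1  2  0  2  1  0]
Row reduction gives pivot columns σ,D,α,ΔT; rank = 4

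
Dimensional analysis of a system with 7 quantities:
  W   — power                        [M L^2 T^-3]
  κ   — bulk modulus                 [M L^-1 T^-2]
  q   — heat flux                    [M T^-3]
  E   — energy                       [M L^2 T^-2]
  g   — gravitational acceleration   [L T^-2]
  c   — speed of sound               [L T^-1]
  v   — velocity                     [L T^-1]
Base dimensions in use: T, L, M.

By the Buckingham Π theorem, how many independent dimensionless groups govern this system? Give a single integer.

4

Write exponents as rows T,L,M / cols W,κ,q,E,g,c,v:
  T: [-3 -2 -3 -2 -2 -1 -1]
  L: [ 2 -1  0  2  1  1  1]
  M: [ 1  1  1  1  0  0  0]
RREF → pivots at {W,κ,q} ⇒ r = 3
n=7, r=3 ⇒ 4 dimensionless groups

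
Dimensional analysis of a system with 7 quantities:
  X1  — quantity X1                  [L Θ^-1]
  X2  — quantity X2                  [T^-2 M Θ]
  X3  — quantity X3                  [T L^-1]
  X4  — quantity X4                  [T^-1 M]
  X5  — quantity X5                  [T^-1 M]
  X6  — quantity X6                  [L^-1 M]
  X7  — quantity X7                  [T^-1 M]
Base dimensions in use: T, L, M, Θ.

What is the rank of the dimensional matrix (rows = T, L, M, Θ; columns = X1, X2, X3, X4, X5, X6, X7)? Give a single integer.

3

Dimensional matrix (T×L×M×Θ by X1×X2×X3×X4×X5×X6×X7):
  T: [ 0 -2  1 -1 -1  0 -1]
  L: [ 1  0 -1  0  0 -1  0]
  M: [ 0  1  0  1  1  1  1]
  Θ: [-1  1  0  0  0  0  0]
Row reduction gives pivot columns X1,X2,X3; rank = 3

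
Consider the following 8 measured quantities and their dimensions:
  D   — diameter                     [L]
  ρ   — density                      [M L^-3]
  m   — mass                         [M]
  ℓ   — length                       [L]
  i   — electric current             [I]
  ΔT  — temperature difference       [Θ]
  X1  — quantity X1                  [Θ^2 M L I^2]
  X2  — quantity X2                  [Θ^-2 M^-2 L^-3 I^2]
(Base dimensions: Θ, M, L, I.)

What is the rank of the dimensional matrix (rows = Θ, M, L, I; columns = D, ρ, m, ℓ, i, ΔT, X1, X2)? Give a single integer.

Write exponents as rows Θ,M,L,I / cols D,ρ,m,ℓ,i,ΔT,X1,X2:
  Θ: [ 0  0  0  0  0  1  2 -2]
  M: [ 0  1  1  0  0  0  1 -2]
  L: [ 1 -3  0  1  0  0  1 -3]
  I: [ 0  0  0  0  1  0  2  2]
Echelon form has 4 nonzero rows (pivots: D,ρ,i,ΔT)

4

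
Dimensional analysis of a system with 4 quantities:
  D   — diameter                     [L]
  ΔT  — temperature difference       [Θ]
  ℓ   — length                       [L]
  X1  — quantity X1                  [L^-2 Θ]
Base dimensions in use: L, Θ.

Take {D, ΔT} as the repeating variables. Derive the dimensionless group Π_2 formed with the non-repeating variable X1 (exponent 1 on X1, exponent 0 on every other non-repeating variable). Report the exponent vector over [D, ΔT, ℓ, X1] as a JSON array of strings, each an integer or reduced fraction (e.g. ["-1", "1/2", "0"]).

Exponent matrix [L,Θ] × [D,ΔT,ℓ,X1]:
  L: [ 1  0  1 -2]
  Θ: [ 0  1  0  1]
Echelon form has 2 nonzero rows (pivots: D,ΔT)
Pivot set = {D,ΔT}, free = {ℓ,X1}
RREF:
  r0: [   1    0    1   -2]
  r1: [   0    1    0    1]
Fix exponent of X1 at 1, ℓ at 0; solve each RREF row for its pivot's exponent:
  r0: exp(D) + (-2)·1 = 0 ⇒ exp(D) = 2
  r1: exp(ΔT) + (1)·1 = 0 ⇒ exp(ΔT) = -1
Π_2 = D^2 · ΔT^-1 · X1

["2", "-1", "0", "1"]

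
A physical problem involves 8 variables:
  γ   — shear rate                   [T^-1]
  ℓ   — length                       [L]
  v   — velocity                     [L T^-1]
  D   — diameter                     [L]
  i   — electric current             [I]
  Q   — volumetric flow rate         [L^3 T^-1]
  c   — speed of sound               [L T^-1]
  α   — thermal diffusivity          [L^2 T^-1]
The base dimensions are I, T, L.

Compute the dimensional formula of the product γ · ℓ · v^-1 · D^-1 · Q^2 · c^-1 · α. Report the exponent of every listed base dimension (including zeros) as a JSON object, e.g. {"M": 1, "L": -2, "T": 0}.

Write exponents as rows I,T,L / cols γ,ℓ,v,D,i,Q,c,α:
  I: [ 0  0  0  0  1  0  0  0]
  T: [-1  0 -1  0  0 -1 -1 -1]
  L: [ 0  1  1  1  0  3  1  2]
  [I]: (1)·0+(1)·0+(-1)·0+(-1)·0+(2)·0+(-1)·0+(1)·0 = 0
  [T]: (1)·-1+(1)·0+(-1)·-1+(-1)·0+(2)·-1+(-1)·-1+(1)·-1 = -2
  [L]: (1)·0+(1)·1+(-1)·1+(-1)·1+(2)·3+(-1)·1+(1)·2 = 6
⇒ T^-2 L^6

{"I": 0, "T": -2, "L": 6}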